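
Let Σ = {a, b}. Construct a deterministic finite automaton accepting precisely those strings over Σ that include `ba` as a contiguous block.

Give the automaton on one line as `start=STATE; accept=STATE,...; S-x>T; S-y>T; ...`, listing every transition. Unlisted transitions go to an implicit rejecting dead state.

start=s0; accept=s2; s0-a>s0; s0-b>s1; s1-a>s2; s1-b>s1; s2-a>s2; s2-b>s2

Track how much of `ba` has been matched so far: state s0 is no progress, s2 is the absorbing accept state reached once `ba` has occurred. Intermediate states record partial matches; on a mismatch, fall back to the longest reusable overlap.
A 3-state machine:
        a   b  
>  s0   s0  s1 
   s1   s2  s1 
 * s2   s2  s2 
(> = start, * = accepting)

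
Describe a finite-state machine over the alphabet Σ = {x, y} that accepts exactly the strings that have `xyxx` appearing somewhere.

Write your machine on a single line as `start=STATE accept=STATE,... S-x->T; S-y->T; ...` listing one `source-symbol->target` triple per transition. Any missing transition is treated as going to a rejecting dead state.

Track how much of `xyxx` has been matched so far: state q0 is no progress, q4 is the absorbing accept state reached once `xyxx` has occurred. Intermediate states record partial matches; on a mismatch, fall back to the longest reusable overlap.
        x   y  
>  q0   q1  q0 
   q1   q1  q2 
   q2   q3  q0 
   q3   q4  q2 
 * q4   q4  q4 
(> = start, * = accepting)

start=q0; accept=q4; q0-x->q1; q0-y->q0; q1-x->q1; q1-y->q2; q2-x->q3; q2-y->q0; q3-x->q4; q3-y->q2; q4-x->q4; q4-y->q4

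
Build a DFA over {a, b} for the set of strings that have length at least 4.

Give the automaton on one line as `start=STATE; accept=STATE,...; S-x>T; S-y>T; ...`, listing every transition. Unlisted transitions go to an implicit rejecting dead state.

Count input length up to 5: every symbol moves from s0 toward s5, which means 'more than 4' and absorbs. Accept from {s4, s5}.
A 6-state machine:
        a   b  
>  s0   s1  s1 
   s1   s2  s2 
   s2   s3  s3 
   s3   s4  s4 
 * s4   s5  s5 
 * s5   s5  s5 
(> = start, * = accepting)

start=s0; accept=s4,s5; s0-a>s1; s0-b>s1; s1-a>s2; s1-b>s2; s2-a>s3; s2-b>s3; s3-a>s4; s3-b>s4; s4-a>s5; s4-b>s5; s5-a>s5; s5-b>s5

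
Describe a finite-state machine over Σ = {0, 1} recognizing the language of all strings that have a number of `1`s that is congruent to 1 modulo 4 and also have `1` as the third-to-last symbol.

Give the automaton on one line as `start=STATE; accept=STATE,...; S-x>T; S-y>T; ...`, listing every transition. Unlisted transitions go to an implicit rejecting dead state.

Build one automaton per condition and run them in lockstep. One (4 states) tracks the count of `1`s modulo 4; the other (15 states) tracks the last 3 symbols read. Each combined state is a pair, one component from each; accept when both components accept. Equivalent product states are then merged.
15 states suffice.
          0    1  
>  S0     S0   S1 
   S1     S2   S3 
   S2     S4   S3 
   S3     S3   S5 
 * S4     S6   S3 
   S5     S7   S8 
   S6     S6   S3 
   S7     S7   S9 
   S8    S10  S11 
   S9    S10  S12 
   S10    S0  S13 
 * S11   S14   S3 
   S12   S14   S3 
 * S13    S2   S3 
 * S14    S4   S3 
(> = start, * = accepting)

start=S0; accept=S4,S11,S13,S14; S0-0>S0; S0-1>S1; S1-0>S2; S1-1>S3; S2-0>S4; S2-1>S3; S3-0>S3; S3-1>S5; S4-0>S6; S4-1>S3; S5-0>S7; S5-1>S8; S6-0>S6; S6-1>S3; S7-0>S7; S7-1>S9; S8-0>S10; S8-1>S11; S9-0>S10; S9-1>S12; S10-0>S0; S10-1>S13; S11-0>S14; S11-1>S3; S12-0>S14; S12-1>S3; S13-0>S2; S13-1>S3; S14-0>S4; S14-1>S3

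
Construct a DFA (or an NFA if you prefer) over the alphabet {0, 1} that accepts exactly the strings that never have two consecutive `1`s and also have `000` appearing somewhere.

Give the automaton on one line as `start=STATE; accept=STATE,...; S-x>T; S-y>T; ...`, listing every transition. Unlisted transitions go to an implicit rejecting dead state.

Handle the two conditions separately and then intersect. One (3 states) tracks partial matches of the forbidden pattern `11`; the other (4 states) tracks whether and how much of `000` has been seen. Each combined state is a pair, one component from each; accept when both components accept. After merging equivalent states the machine shrinks.
With 7 states:
        0   1  
>  s0   s1  s2 
   s1   s3  s2 
   s2   s1  s4 
   s3   s5  s2 
   s4   s4  s4 
 * s5   s5  s6 
 * s6   s5  s4 
(> = start, * = accepting)

start=s0; accept=s5,s6; s0-0>s1; s0-1>s2; s1-0>s3; s1-1>s2; s2-0>s1; s2-1>s4; s3-0>s5; s3-1>s2; s4-0>s4; s4-1>s4; s5-0>s5; s5-1>s6; s6-0>s5; s6-1>s4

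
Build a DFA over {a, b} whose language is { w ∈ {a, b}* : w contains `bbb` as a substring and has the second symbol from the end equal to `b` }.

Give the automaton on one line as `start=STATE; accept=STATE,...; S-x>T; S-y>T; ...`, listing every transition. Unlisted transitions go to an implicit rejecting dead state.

start=q0; accept=q3,q4; q0-a>q0; q0-b>q1; q1-a>q0; q1-b>q2; q2-a>q0; q2-b>q3; q3-a>q4; q3-b>q3; q4-a>q5; q4-b>q6; q5-a>q5; q5-b>q6; q6-a>q4; q6-b>q3

Handle the two conditions separately and then intersect. One (4 states) tracks whether and how much of `bbb` has been seen; the other (7 states) tracks the last 2 symbols read. Each combined state is a pair, one component from each; accept when both components accept. Equivalent product states are then merged.
A 7-state machine:
        a   b  
>  q0   q0  q1 
   q1   q0  q2 
   q2   q0  q3 
 * q3   q4  q3 
 * q4   q5  q6 
   q5   q5  q6 
   q6   q4  q3 
(> = start, * = accepting)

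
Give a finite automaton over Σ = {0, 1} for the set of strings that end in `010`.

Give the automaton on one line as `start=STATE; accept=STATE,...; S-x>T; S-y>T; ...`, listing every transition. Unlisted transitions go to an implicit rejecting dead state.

Remember how much of `010` the current input suffix matches. State S0 means no match yet; S1 means the last symbol is `0`; S2 means the last 2 symbols are `01`; S3 means the last 3 symbols are `010`. Only S3 accepts. On a mismatch, fall back to the longest proper suffix that is still a prefix of `010`.
        0   1  
>  S0   S1  S0 
   S1   S1  S2 
   S2   S3  S0 
 * S3   S1  S2 
(> = start, * = accepting)

start=S0; accept=S3; S0-0>S1; S0-1>S0; S1-0>S1; S1-1>S2; S2-0>S3; S2-1>S0; S3-0>S1; S3-1>S2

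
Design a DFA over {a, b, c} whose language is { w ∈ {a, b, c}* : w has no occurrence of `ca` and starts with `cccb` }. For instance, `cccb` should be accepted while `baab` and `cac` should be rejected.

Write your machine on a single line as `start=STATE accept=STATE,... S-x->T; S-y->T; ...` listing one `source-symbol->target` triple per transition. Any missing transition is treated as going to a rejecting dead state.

start=q0; accept=q5,q6; q0-a->q1; q0-b->q1; q0-c->q2; q1-a->q1; q1-b->q1; q1-c->q1; q2-a->q1; q2-b->q1; q2-c->q3; q3-a->q1; q3-b->q1; q3-c->q4; q4-a->q1; q4-b->q5; q4-c->q1; q5-a->q5; q5-b->q5; q5-c->q6; q6-a->q1; q6-b->q5; q6-c->q6

Handle the two conditions separately and then intersect. The first has 3 states tracking partial matches of the forbidden pattern `ca`; the second has 6 states tracking whether the input so far still matches the prefix `cccb`. A product state is a pair (one from each), accepting exactly when both do. After merging equivalent states the machine shrinks.
A 7-state machine:
        a   b   c  
>  q0   q1  q1  q2 
   q1   q1  q1  q1 
   q2   q1  q1  q3 
   q3   q1  q1  q4 
   q4   q1  q5  q1 
 * q5   q5  q5  q6 
 * q6   q1  q5  q6 
(> = start, * = accepting)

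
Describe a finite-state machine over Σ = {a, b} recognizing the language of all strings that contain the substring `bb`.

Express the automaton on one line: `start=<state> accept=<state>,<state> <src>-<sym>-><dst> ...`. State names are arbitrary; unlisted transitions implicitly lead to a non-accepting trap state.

start=s0 accept=s2 s0-a->s0 s0-b->s1 s1-a->s0 s1-b->s2 s2-a->s2 s2-b->s2

States s0..s1 record the length of the longest prefix of `bb` that matches the current input suffix. Reaching s2 means `bb` has been seen, and we stay there forever. Accept from s2.
        a   b  
>  s0   s0  s1 
   s1   s0  s2 
 * s2   s2  s2 
(> = start, * = accepting)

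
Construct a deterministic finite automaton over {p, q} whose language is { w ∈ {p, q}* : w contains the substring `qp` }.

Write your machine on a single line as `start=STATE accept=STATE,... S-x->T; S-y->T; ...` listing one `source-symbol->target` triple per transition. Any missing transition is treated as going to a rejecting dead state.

start=s0; accept=s2; s0-p->s0; s0-q->s1; s1-p->s2; s1-q->s1; s2-p->s2; s2-q->s2

States s0..s1 record the length of the longest prefix of `qp` that matches the current input suffix. Reaching s2 means `qp` has been seen, and we stay there forever. Accept from s2.
3 states suffice.
        p   q  
>  s0   s0  s1 
   s1   s2  s1 
 * s2   s2  s2 
(> = start, * = accepting)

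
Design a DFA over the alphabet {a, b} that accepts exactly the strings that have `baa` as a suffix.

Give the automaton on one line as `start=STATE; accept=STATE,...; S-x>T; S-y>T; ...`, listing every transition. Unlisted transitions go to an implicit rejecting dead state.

start=q0; accept=q3; q0-a>q0; q0-b>q1; q1-a>q2; q1-b>q1; q2-a>q3; q2-b>q1; q3-a>q0; q3-b>q1

Remember how much of `baa` the current input suffix matches. State q0 means no match yet; q1 means the last symbol is `b`; q2 means the last 2 symbols are `ba`; q3 means the last 3 symbols are `baa`. Only q3 accepts. On a mismatch, fall back to the longest proper suffix that is still a prefix of `baa`.
        a   b  
>  q0   q0  q1 
   q1   q2  q1 
   q2   q3  q1 
 * q3   q0  q1 
(> = start, * = accepting)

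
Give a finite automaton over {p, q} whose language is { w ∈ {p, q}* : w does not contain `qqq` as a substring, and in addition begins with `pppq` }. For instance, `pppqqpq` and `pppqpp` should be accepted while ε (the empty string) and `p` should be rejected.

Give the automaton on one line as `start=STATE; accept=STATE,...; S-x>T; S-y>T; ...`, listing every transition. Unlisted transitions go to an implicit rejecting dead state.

Handle the two conditions separately and then intersect. One (4 states) tracks partial matches of the forbidden pattern `qqq`; the other (6 states) tracks whether the input so far still matches the prefix `pppq`. Each combined state is a pair, one component from each; accept when both components accept. Equivalent product states are then merged.
        p   q  
>  S0   S1  S2 
   S1   S3  S2 
   S2   S2  S2 
   S3   S4  S2 
   S4   S2  S5 
 * S5   S6  S7 
 * S6   S6  S5 
 * S7   S6  S2 
(> = start, * = accepting)

start=S0; accept=S5,S6,S7; S0-p>S1; S0-q>S2; S1-p>S3; S1-q>S2; S2-p>S2; S2-q>S2; S3-p>S4; S3-q>S2; S4-p>S2; S4-q>S5; S5-p>S6; S5-q>S7; S6-p>S6; S6-q>S5; S7-p>S6; S7-q>S2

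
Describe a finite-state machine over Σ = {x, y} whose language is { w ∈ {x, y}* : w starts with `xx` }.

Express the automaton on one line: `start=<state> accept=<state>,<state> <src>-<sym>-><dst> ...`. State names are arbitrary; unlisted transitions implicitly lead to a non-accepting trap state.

Check the first 2 symbols one by one: S0 through S1 record how many have matched `xx` so far; any wrong symbol goes to the dead state S3. After all 2 match we enter the accepting sink S2.
        x   y  
>  S0   S1  S3 
   S1   S2  S3 
 * S2   S2  S2 
   S3   S3  S3 
(> = start, * = accepting)

start=S0 accept=S2 S0-x->S1 S0-y->S3 S1-x->S2 S1-y->S3 S2-x->S2 S2-y->S2 S3-x->S3 S3-y->S3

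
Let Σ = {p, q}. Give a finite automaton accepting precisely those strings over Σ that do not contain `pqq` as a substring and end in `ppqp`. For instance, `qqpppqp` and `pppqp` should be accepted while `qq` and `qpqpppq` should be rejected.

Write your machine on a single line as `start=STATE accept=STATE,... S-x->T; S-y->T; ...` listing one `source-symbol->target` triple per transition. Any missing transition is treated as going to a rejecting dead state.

start=A; accept=G; A-p->B; A-q->A; B-p->C; B-q->D; C-p->C; C-q->E; D-p->B; D-q->F; E-p->G; E-q->F; F-p->F; F-q->F; G-p->C; G-q->D

Run two small machines in parallel and take their product. One (4 states) tracks partial matches of the forbidden pattern `pqq`; the other (5 states) tracks how much of the suffix `ppqp` has currently been matched. Each combined state is a pair, one component from each; accept when both components accept. Minimizing collapses redundant product states.
A 7-state machine:
       p  q 
>  A   B  A 
   B   C  D 
   C   C  E 
   D   B  F 
   E   G  F 
   F   F  F 
 * G   C  D 
(> = start, * = accepting)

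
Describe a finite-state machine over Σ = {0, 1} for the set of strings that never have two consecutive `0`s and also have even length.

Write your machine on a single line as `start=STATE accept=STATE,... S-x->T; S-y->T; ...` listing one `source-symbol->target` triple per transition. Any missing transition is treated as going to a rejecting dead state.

Build one automaton per condition and run them in lockstep. One (3 states) tracks partial matches of the forbidden pattern `00`; the other (2 states) tracks the input length modulo 2. Each combined state is a pair, one component from each; accept when both components accept. Minimizing collapses redundant product states.
A 5-state machine:
       0  1 
>* A   B  C 
   B   D  A 
   C   E  A 
   D   D  D 
 * E   D  C 
(> = start, * = accepting)

start=A; accept=A,E; A-0->B; A-1->C; B-0->D; B-1->A; C-0->E; C-1->A; D-0->D; D-1->D; E-0->D; E-1->C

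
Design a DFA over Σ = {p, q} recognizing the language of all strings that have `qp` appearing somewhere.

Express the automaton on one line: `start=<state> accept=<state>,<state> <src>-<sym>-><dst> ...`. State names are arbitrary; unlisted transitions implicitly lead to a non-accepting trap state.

start=S0 accept=S2 S0-p->S0 S0-q->S1 S1-p->S2 S1-q->S1 S2-p->S2 S2-q->S2

States S0..S1 record the length of the longest prefix of `qp` that matches the current input suffix. Reaching S2 means `qp` has been seen, and we stay there forever. Accept from S2.
With 3 states:
        p   q  
>  S0   S0  S1 
   S1   S2  S1 
 * S2   S2  S2 
(> = start, * = accepting)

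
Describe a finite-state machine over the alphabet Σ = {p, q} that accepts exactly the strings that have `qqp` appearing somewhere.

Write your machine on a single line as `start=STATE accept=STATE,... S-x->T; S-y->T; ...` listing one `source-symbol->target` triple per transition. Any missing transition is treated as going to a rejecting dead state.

start=s0; accept=s3; s0-p->s0; s0-q->s1; s1-p->s0; s1-q->s2; s2-p->s3; s2-q->s2; s3-p->s3; s3-q->s3

States s0..s2 record the length of the longest prefix of `qqp` that matches the current input suffix. Reaching s3 means `qqp` has been seen, and we stay there forever. Accept from s3.
        p   q  
>  s0   s0  s1 
   s1   s0  s2 
   s2   s3  s2 
 * s3   s3  s3 
(> = start, * = accepting)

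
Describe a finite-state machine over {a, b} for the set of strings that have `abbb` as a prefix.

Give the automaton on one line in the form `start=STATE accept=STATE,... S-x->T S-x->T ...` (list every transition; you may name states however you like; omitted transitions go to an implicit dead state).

Walk along `abbb` while the input agrees: from S0 take `a` to S1, and so on. Any deviation drops to the rejecting sink S5. Once S4 is reached the prefix is confirmed and every continuation is accepted.
A 6-state machine:
        a   b  
>  S0   S1  S5 
   S1   S5  S2 
   S2   S5  S3 
   S3   S5  S4 
 * S4   S4  S4 
   S5   S5  S5 
(> = start, * = accepting)

start=S0 accept=S4 S0-a->S1 S0-b->S5 S1-a->S5 S1-b->S2 S2-a->S5 S2-b->S3 S3-a->S5 S3-b->S4 S4-a->S4 S4-b->S4 S5-a->S5 S5-b->S5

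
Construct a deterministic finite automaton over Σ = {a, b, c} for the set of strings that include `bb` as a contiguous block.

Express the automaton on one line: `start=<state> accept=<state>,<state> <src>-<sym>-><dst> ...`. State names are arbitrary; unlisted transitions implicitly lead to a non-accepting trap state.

start=q0 accept=q2 q0-a->q0 q0-b->q1 q0-c->q0 q1-a->q0 q1-b->q2 q1-c->q0 q2-a->q2 q2-b->q2 q2-c->q2

Track how much of `bb` has been matched so far: state q0 is no progress, q2 is the absorbing accept state reached once `bb` has occurred. Intermediate states record partial matches; on a mismatch, fall back to the longest reusable overlap.
        a   b   c  
>  q0   q0  q1  q0 
   q1   q0  q2  q0 
 * q2   q2  q2  q2 
(> = start, * = accepting)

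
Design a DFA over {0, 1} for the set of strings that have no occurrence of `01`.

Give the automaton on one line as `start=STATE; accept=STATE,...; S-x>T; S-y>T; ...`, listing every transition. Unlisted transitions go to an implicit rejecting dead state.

start=s0; accept=s0,s1; s0-0>s1; s0-1>s0; s1-0>s1; s1-1>s2; s2-0>s2; s2-1>s2

This is the complement of 'contains `01`'. Use the same substring-matching states — s0 through s2 holding how much of `01` has just been matched — but flip the accepting set: everything except the trap s2 accepts.
3 states suffice.
        0   1  
>* s0   s1  s0 
 * s1   s1  s2 
   s2   s2  s2 
(> = start, * = accepting)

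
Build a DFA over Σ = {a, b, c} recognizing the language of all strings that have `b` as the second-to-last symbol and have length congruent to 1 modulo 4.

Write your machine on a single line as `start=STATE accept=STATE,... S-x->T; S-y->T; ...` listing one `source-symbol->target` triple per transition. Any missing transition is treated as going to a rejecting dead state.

start=s0; accept=s5; s0-a->s1; s0-b->s1; s0-c->s1; s1-a->s2; s1-b->s2; s1-c->s2; s2-a->s3; s2-b->s3; s2-c->s3; s3-a->s0; s3-b->s4; s3-c->s0; s4-a->s5; s4-b->s5; s4-c->s5; s5-a->s2; s5-b->s2; s5-c->s2

Run two small machines in parallel and take their product. The first has 13 states tracking the last 2 symbols read; the second has 4 states tracking the input length modulo 4. A product state is a pair (one from each), accepting exactly when both do. Equivalent product states are then merged.
6 states suffice.
        a   b   c  
>  s0   s1  s1  s1 
   s1   s2  s2  s2 
   s2   s3  s3  s3 
   s3   s0  s4  s0 
   s4   s5  s5  s5 
 * s5   s2  s2  s2 
(> = start, * = accepting)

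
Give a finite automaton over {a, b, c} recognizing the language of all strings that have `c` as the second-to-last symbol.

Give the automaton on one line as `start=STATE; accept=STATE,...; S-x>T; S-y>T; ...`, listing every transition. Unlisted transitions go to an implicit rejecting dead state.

start=q0; accept=q10,q11,q12; q0-a>q1; q0-b>q2; q0-c>q3; q1-a>q4; q1-b>q5; q1-c>q6; q2-a>q7; q2-b>q8; q2-c>q9; q3-a>q10; q3-b>q11; q3-c>q12; q4-a>q4; q4-b>q5; q4-c>q6; q5-a>q7; q5-b>q8; q5-c>q9; q6-a>q10; q6-b>q11; q6-c>q12; q7-a>q4; q7-b>q5; q7-c>q6; q8-a>q7; q8-b>q8; q8-c>q9; q9-a>q10; q9-b>q11; q9-c>q12; q10-a>q4; q10-b>q5; q10-c>q6; q11-a>q7; q11-b>q8; q11-c>q9; q12-a>q10; q12-b>q11; q12-c>q12

A DFA must remember the last 2 symbols (since which symbol is second-to-last isn't known until the input ends). Use one state per possible window of the last ≤2 symbols; accept from those whose window starts with `c`.
          a    b    c  
>  q0     q1   q2   q3 
   q1     q4   q5   q6 
   q2     q7   q8   q9 
   q3    q10  q11  q12 
   q4     q4   q5   q6 
   q5     q7   q8   q9 
   q6    q10  q11  q12 
   q7     q4   q5   q6 
   q8     q7   q8   q9 
   q9    q10  q11  q12 
 * q10    q4   q5   q6 
 * q11    q7   q8   q9 
 * q12   q10  q11  q12 
(> = start, * = accepting)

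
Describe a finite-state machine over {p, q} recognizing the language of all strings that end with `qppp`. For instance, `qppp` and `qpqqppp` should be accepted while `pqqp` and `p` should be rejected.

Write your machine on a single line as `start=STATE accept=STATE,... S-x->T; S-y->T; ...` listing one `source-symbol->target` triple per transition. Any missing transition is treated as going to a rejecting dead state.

start=s0; accept=s4; s0-p->s0; s0-q->s1; s1-p->s2; s1-q->s1; s2-p->s3; s2-q->s1; s3-p->s4; s3-q->s1; s4-p->s0; s4-q->s1

Let each state record the length of the longest suffix of the input read so far that is also a prefix of `qppp`. s1 means the last symbol is `q`; s2 means the last 2 symbols are `qp`; s3 means the last 3 symbols are `qpp`; s4 means the last 4 symbols are `qppp`. Accept only at s4, where the string currently ends in `qppp`.
With 5 states:
        p   q  
>  s0   s0  s1 
   s1   s2  s1 
   s2   s3  s1 
   s3   s4  s1 
 * s4   s0  s1 
(> = start, * = accepting)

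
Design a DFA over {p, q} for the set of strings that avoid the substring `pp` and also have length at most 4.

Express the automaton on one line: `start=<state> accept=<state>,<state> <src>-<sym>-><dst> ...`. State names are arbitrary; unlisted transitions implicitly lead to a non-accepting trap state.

Handle the two conditions separately and then intersect. One (3 states) tracks partial matches of the forbidden pattern `pp`; the other (6 states) tracks the input length, saturating at 5. Each combined state is a pair, one component from each; accept when both components accept. After merging equivalent states the machine shrinks.
       p  q 
>* A   B  C 
 * B   D  E 
 * C   F  E 
   D   D  D 
 * E   G  H 
 * F   D  H 
 * G   D  I 
 * H   I  I 
 * I   D  D 
(> = start, * = accepting)

start=A accept=A,B,C,E,F,G,H,I A-p->B A-q->C B-p->D B-q->E C-p->F C-q->E D-p->D D-q->D E-p->G E-q->H F-p->D F-q->H G-p->D G-q->I H-p->I H-q->I I-p->D I-q->D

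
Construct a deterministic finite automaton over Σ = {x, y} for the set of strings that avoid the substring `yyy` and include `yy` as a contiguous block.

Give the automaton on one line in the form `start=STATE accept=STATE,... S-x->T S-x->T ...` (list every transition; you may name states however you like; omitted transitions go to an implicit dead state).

start=A accept=C,D,F A-x->A A-y->B B-x->A B-y->C C-x->D C-y->E D-x->D D-y->F E-x->E E-y->E F-x->D F-y->C

Handle the two conditions separately and then intersect. The first has 4 states tracking partial matches of the forbidden pattern `yyy`; the second has 3 states tracking whether and how much of `yy` has been seen. A product state is a pair (one from each), accepting exactly when both do.
With 6 states:
       x  y 
>  A   A  B 
   B   A  C 
 * C   D  E 
 * D   D  F 
   E   E  E 
 * F   D  C 
(> = start, * = accepting)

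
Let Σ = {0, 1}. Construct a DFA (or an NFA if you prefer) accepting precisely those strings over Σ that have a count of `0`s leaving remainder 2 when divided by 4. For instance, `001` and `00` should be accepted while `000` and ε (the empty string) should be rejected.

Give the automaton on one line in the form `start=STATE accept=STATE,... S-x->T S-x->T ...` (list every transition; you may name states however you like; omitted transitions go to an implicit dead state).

The only thing that matters is how many `0`s have appeared, reduced mod 4. Use one state per residue: q0 for 0, …, q3 for 3. Reading `0` moves to the next residue; anything else stays put. q2 is accepting.
With 4 states:
        0   1  
>  q0   q1  q0 
   q1   q2  q1 
 * q2   q3  q2 
   q3   q0  q3 
(> = start, * = accepting)

start=q0 accept=q2 q0-0->q1 q0-1->q0 q1-0->q2 q1-1->q1 q2-0->q3 q2-1->q2 q3-0->q0 q3-1->q3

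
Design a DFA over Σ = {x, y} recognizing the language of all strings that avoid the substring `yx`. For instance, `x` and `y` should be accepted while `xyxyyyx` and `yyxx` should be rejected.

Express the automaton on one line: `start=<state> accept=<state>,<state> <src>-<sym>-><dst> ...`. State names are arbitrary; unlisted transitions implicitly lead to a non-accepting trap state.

start=S0 accept=S0,S1 S0-x->S0 S0-y->S1 S1-x->S2 S1-y->S1 S2-x->S2 S2-y->S2

Track partial matches of the forbidden pattern `yx`. State S2 is a dead state reached once `yx` has occurred; every other state accepts. S0 means no part of `yx` is currently matched.
A 3-state machine:
        x   y  
>* S0   S0  S1 
 * S1   S2  S1 
   S2   S2  S2 
(> = start, * = accepting)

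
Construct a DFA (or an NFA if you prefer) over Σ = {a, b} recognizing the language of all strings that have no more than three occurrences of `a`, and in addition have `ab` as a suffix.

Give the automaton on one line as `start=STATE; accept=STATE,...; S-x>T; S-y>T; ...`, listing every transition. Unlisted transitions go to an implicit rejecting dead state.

Build one automaton per condition and run them in lockstep. One (5 states) tracks the count of `a`s, saturating at 4; the other (3 states) tracks how much of the suffix `ab` has currently been matched. Each combined state is a pair, one component from each; accept when both components accept. Minimizing collapses redundant product states.
10 states suffice.
        a   b  
>  S0   S1  S0 
   S1   S2  S3 
   S2   S4  S5 
 * S3   S2  S6 
   S4   S7  S8 
 * S5   S4  S9 
   S6   S2  S6 
   S7   S7  S7 
 * S8   S7  S7 
   S9   S4  S9 
(> = start, * = accepting)

start=S0; accept=S3,S5,S8; S0-a>S1; S0-b>S0; S1-a>S2; S1-b>S3; S2-a>S4; S2-b>S5; S3-a>S2; S3-b>S6; S4-a>S7; S4-b>S8; S5-a>S4; S5-b>S9; S6-a>S2; S6-b>S6; S7-a>S7; S7-b>S7; S8-a>S7; S8-b>S7; S9-a>S4; S9-b>S9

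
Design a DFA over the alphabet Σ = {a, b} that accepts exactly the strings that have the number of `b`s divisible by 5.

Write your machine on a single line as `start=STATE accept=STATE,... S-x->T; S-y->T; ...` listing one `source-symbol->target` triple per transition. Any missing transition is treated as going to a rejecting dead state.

The only thing that matters is how many `b`s have appeared, reduced mod 5. Use one state per residue: q0 for 0, …, q4 for 4. Reading `b` moves to the next residue; anything else stays put. q0 is accepting.
        a   b  
>* q0   q0  q1 
   q1   q1  q2 
   q2   q2  q3 
   q3   q3  q4 
   q4   q4  q0 
(> = start, * = accepting)

start=q0; accept=q0; q0-a->q0; q0-b->q1; q1-a->q1; q1-b->q2; q2-a->q2; q2-b->q3; q3-a->q3; q3-b->q4; q4-a->q4; q4-b->q0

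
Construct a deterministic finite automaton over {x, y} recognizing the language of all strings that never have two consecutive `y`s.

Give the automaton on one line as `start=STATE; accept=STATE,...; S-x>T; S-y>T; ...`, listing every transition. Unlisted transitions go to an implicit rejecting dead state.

This is the complement of 'contains `yy`'. Use the same substring-matching states — q0 through q2 holding how much of `yy` has just been matched — but flip the accepting set: everything except the trap q2 accepts.
A 3-state machine:
        x   y  
>* q0   q0  q1 
 * q1   q0  q2 
   q2   q2  q2 
(> = start, * = accepting)

start=q0; accept=q0,q1; q0-x>q0; q0-y>q1; q1-x>q0; q1-y>q2; q2-x>q2; q2-y>q2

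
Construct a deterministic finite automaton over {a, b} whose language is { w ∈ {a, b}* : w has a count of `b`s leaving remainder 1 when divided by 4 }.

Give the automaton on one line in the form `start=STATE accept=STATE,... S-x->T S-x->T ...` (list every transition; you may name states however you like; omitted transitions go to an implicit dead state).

The only thing that matters is how many `b`s have appeared, reduced mod 4. Use one state per residue: s0 for 0, …, s3 for 3. Reading `b` moves to the next residue; anything else stays put. s1 is accepting.
With 4 states:
        a   b  
>  s0   s0  s1 
 * s1   s1  s2 
   s2   s2  s3 
   s3   s3  s0 
(> = start, * = accepting)

start=s0 accept=s1 s0-a->s0 s0-b->s1 s1-a->s1 s1-b->s2 s2-a->s2 s2-b->s3 s3-a->s3 s3-b->s0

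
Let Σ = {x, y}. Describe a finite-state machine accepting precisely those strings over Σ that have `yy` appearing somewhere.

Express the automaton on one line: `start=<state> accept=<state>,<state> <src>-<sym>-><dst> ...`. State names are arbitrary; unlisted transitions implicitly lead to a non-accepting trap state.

States s0..s1 record the length of the longest prefix of `yy` that matches the current input suffix. Reaching s2 means `yy` has been seen, and we stay there forever. Accept from s2.
        x   y  
>  s0   s0  s1 
   s1   s0  s2 
 * s2   s2  s2 
(> = start, * = accepting)

start=s0 accept=s2 s0-x->s0 s0-y->s1 s1-x->s0 s1-y->s2 s2-x->s2 s2-y->s2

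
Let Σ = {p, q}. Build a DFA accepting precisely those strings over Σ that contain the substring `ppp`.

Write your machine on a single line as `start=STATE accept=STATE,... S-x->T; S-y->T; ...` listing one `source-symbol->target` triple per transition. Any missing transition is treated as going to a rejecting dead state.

States S0..S2 record the length of the longest prefix of `ppp` that matches the current input suffix. Reaching S3 means `ppp` has been seen, and we stay there forever. Accept from S3.
4 states suffice.
        p   q  
>  S0   S1  S0 
   S1   S2  S0 
   S2   S3  S0 
 * S3   S3  S3 
(> = start, * = accepting)

start=S0; accept=S3; S0-p->S1; S0-q->S0; S1-p->S2; S1-q->S0; S2-p->S3; S2-q->S0; S3-p->S3; S3-q->S3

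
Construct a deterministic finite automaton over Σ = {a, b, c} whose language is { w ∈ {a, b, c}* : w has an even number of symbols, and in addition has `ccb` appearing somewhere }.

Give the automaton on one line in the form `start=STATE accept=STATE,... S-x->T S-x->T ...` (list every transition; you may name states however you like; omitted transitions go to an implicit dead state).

start=q0 accept=q7 q0-a->q1 q0-b->q1 q0-c->q2 q1-a->q0 q1-b->q0 q1-c->q3 q2-a->q0 q2-b->q0 q2-c->q4 q3-a->q1 q3-b->q1 q3-c->q5 q4-a->q1 q4-b->q6 q4-c->q5 q5-a->q0 q5-b->q7 q5-c->q4 q6-a->q7 q6-b->q7 q6-c->q7 q7-a->q6 q7-b->q6 q7-c->q6

Handle the two conditions separately and then intersect. One (2 states) tracks the input length modulo 2; the other (4 states) tracks whether and how much of `ccb` has been seen. Each combined state is a pair, one component from each; accept when both components accept.
        a   b   c  
>  q0   q1  q1  q2 
   q1   q0  q0  q3 
   q2   q0  q0  q4 
   q3   q1  q1  q5 
   q4   q1  q6  q5 
   q5   q0  q7  q4 
   q6   q7  q7  q7 
 * q7   q6  q6  q6 
(> = start, * = accepting)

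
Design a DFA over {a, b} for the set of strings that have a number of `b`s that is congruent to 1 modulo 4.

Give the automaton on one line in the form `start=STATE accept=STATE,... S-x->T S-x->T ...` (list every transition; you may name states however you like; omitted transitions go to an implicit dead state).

start=s0 accept=s1 s0-a->s0 s0-b->s1 s1-a->s1 s1-b->s2 s2-a->s2 s2-b->s3 s3-a->s3 s3-b->s0

The only thing that matters is how many `b`s have appeared, reduced mod 4. Use one state per residue: s0 for 0, …, s3 for 3. Reading `b` moves to the next residue; anything else stays put. s1 is accepting.
A 4-state machine:
        a   b  
>  s0   s0  s1 
 * s1   s1  s2 
   s2   s2  s3 
   s3   s3  s0 
(> = start, * = accepting)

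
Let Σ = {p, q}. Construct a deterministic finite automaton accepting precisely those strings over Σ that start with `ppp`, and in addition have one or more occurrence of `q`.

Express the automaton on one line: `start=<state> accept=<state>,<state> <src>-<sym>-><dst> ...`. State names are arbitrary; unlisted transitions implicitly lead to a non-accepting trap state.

Run two small machines in parallel and take their product. One (5 states) tracks whether the input so far still matches the prefix `ppp`; the other (3 states) tracks the count of `q`s, saturating at 2. Each combined state is a pair, one component from each; accept when both components accept.
An 8-state machine:
       p  q 
>  A   B  C 
   B   D  C 
   C   C  E 
   D   F  C 
   E   E  E 
   F   F  G 
 * G   G  H 
 * H   H  H 
(> = start, * = accepting)

start=A accept=G,H A-p->B A-q->C B-p->D B-q->C C-p->C C-q->E D-p->F D-q->C E-p->E E-q->E F-p->F F-q->G G-p->G G-q->H H-p->H H-q->H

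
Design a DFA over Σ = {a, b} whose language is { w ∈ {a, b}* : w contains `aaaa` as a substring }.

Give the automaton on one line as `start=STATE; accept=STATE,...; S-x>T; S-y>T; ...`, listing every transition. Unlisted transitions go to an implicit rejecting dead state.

Track how much of `aaaa` has been matched so far: state S0 is no progress, S4 is the absorbing accept state reached once `aaaa` has occurred. Intermediate states record partial matches; on a mismatch, fall back to the longest reusable overlap.
        a   b  
>  S0   S1  S0 
   S1   S2  S0 
   S2   S3  S0 
   S3   S4  S0 
 * S4   S4  S4 
(> = start, * = accepting)

start=S0; accept=S4; S0-a>S1; S0-b>S0; S1-a>S2; S1-b>S0; S2-a>S3; S2-b>S0; S3-a>S4; S3-b>S0; S4-a>S4; S4-b>S4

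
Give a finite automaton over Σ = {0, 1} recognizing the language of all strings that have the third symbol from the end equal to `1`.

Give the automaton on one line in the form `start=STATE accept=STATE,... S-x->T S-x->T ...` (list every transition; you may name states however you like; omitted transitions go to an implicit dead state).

Because acceptance depends on a position counted from the end, the machine has to buffer the most recent 3 symbols. Make each state the string of the last up-to-3 symbols read; on input `x` shift the window left and append `x`. Accept when the buffered window has length 3 and begins with `1`.
A 15-state machine:
          0    1  
>  s0     s1   s2 
   s1     s3   s4 
   s2     s5   s6 
   s3     s7   s8 
   s4     s9  s10 
   s5    s11  s12 
   s6    s13  s14 
   s7     s7   s8 
   s8     s9  s10 
   s9    s11  s12 
   s10   s13  s14 
 * s11    s7   s8 
 * s12    s9  s10 
 * s13   s11  s12 
 * s14   s13  s14 
(> = start, * = accepting)

start=s0 accept=s11,s12,s13,s14 s0-0->s1 s0-1->s2 s1-0->s3 s1-1->s4 s2-0->s5 s2-1->s6 s3-0->s7 s3-1->s8 s4-0->s9 s4-1->s10 s5-0->s11 s5-1->s12 s6-0->s13 s6-1->s14 s7-0->s7 s7-1->s8 s8-0->s9 s8-1->s10 s9-0->s11 s9-1->s12 s10-0->s13 s10-1->s14 s11-0->s7 s11-1->s8 s12-0->s9 s12-1->s10 s13-0->s11 s13-1->s12 s14-0->s13 s14-1->s14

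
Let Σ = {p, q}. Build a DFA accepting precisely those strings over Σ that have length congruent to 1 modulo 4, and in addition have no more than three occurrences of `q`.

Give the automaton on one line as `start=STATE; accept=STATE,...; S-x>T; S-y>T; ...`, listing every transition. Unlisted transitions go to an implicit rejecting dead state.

start=A; accept=B,C,O,P; A-p>B; A-q>C; B-p>D; B-q>E; C-p>E; C-q>F; D-p>G; D-q>H; E-p>H; E-q>I; F-p>I; F-q>J; G-p>A; G-q>K; H-p>K; H-q>L; I-p>L; I-q>M; J-p>M; J-q>N; K-p>C; K-q>O; L-p>O; L-q>P; M-p>P; M-q>N; N-p>N; N-q>N; O-p>F; O-q>Q; P-p>Q; P-q>N; Q-p>J; Q-q>N

Run two small machines in parallel and take their product. One (4 states) tracks the input length modulo 4; the other (5 states) tracks the count of `q`s, saturating at 4. Each combined state is a pair, one component from each; accept when both components accept. Equivalent product states are then merged.
With 17 states:
       p  q 
>  A   B  C 
 * B   D  E 
 * C   E  F 
   D   G  H 
   E   H  I 
   F   I  J 
   G   A  K 
   H   K  L 
   I   L  M 
   J   M  N 
   K   C  O 
   L   O  P 
   M   P  N 
   N   N  N 
 * O   F  Q 
 * P   Q  N 
   Q   J  N 
(> = start, * = accepting)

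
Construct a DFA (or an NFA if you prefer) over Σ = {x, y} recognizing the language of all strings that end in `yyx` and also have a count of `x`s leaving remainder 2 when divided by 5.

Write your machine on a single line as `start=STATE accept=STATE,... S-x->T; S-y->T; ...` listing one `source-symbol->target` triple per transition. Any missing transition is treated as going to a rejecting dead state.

start=S0; accept=S13; S0-x->S1; S0-y->S2; S1-x->S3; S1-y->S4; S2-x->S1; S2-y->S5; S3-x->S6; S3-y->S7; S4-x->S3; S4-y->S8; S5-x->S9; S5-y->S5; S6-x->S10; S6-y->S11; S7-x->S6; S7-y->S12; S8-x->S13; S8-y->S8; S9-x->S3; S9-y->S4; S10-x->S0; S10-y->S14; S11-x->S10; S11-y->S15; S12-x->S16; S12-y->S12; S13-x->S6; S13-y->S7; S14-x->S0; S14-y->S17; S15-x->S18; S15-y->S15; S16-x->S10; S16-y->S11; S17-x->S19; S17-y->S17; S18-x->S0; S18-y->S14; S19-x->S1; S19-y->S2

Build one automaton per condition and run them in lockstep. The first has 4 states tracking how much of the suffix `yyx` has currently been matched; the second has 5 states tracking the count of `x`s modulo 5. A product state is a pair (one from each), accepting exactly when both do.
A 20-state machine:
          x    y  
>  S0     S1   S2 
   S1     S3   S4 
   S2     S1   S5 
   S3     S6   S7 
   S4     S3   S8 
   S5     S9   S5 
   S6    S10  S11 
   S7     S6  S12 
   S8    S13   S8 
   S9     S3   S4 
   S10    S0  S14 
   S11   S10  S15 
   S12   S16  S12 
 * S13    S6   S7 
   S14    S0  S17 
   S15   S18  S15 
   S16   S10  S11 
   S17   S19  S17 
   S18    S0  S14 
   S19    S1   S2 
(> = start, * = accepting)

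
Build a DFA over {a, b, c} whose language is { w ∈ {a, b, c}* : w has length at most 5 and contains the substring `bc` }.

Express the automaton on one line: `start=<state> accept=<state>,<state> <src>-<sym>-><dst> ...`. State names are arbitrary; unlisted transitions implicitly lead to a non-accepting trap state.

start=S0 accept=S5,S8,S11,S14 S0-a->S1 S0-b->S2 S0-c->S1 S1-a->S3 S1-b->S4 S1-c->S3 S2-a->S3 S2-b->S4 S2-c->S5 S3-a->S6 S3-b->S7 S3-c->S6 S4-a->S6 S4-b->S7 S4-c->S8 S5-a->S8 S5-b->S8 S5-c->S8 S6-a->S9 S6-b->S10 S6-c->S9 S7-a->S9 S7-b->S10 S7-c->S11 S8-a->S11 S8-b->S11 S8-c->S11 S9-a->S12 S9-b->S13 S9-c->S12 S10-a->S12 S10-b->S13 S10-c->S14 S11-a->S14 S11-b->S14 S11-c->S14 S12-a->S15 S12-b->S16 S12-c->S15 S13-a->S15 S13-b->S16 S13-c->S17 S14-a->S17 S14-b->S17 S14-c->S17 S15-a->S15 S15-b->S16 S15-c->S15 S16-a->S15 S16-b->S16 S16-c->S17 S17-a->S17 S17-b->S17 S17-c->S17

Build one automaton per condition and run them in lockstep. One (7 states) tracks the input length, saturating at 6; the other (3 states) tracks whether and how much of `bc` has been seen. Each combined state is a pair, one component from each; accept when both components accept.
An 18-state machine:
          a    b    c  
>  S0     S1   S2   S1 
   S1     S3   S4   S3 
   S2     S3   S4   S5 
   S3     S6   S7   S6 
   S4     S6   S7   S8 
 * S5     S8   S8   S8 
   S6     S9  S10   S9 
   S7     S9  S10  S11 
 * S8    S11  S11  S11 
   S9    S12  S13  S12 
   S10   S12  S13  S14 
 * S11   S14  S14  S14 
   S12   S15  S16  S15 
   S13   S15  S16  S17 
 * S14   S17  S17  S17 
   S15   S15  S16  S15 
   S16   S15  S16  S17 
   S17   S17  S17  S17 
(> = start, * = accepting)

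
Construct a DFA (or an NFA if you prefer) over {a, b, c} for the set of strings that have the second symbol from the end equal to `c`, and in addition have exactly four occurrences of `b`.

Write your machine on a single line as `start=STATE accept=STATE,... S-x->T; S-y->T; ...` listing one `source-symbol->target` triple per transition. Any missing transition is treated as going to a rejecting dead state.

start=q0; accept=q8,q9; q0-a->q0; q0-b->q1; q0-c->q0; q1-a->q1; q1-b->q2; q1-c->q1; q2-a->q2; q2-b->q3; q2-c->q2; q3-a->q3; q3-b->q4; q3-c->q5; q4-a->q4; q4-b->q6; q4-c->q7; q5-a->q3; q5-b->q8; q5-c->q5; q6-a->q6; q6-b->q6; q6-c->q6; q7-a->q8; q7-b->q6; q7-c->q9; q8-a->q4; q8-b->q6; q8-c->q7; q9-a->q8; q9-b->q6; q9-c->q9

Run two small machines in parallel and take their product. The first has 13 states tracking the last 2 symbols read; the second has 6 states tracking the count of `b`s, saturating at 5. A product state is a pair (one from each), accepting exactly when both do. Minimizing collapses redundant product states.
A 10-state machine:
        a   b   c  
>  q0   q0  q1  q0 
   q1   q1  q2  q1 
   q2   q2  q3  q2 
   q3   q3  q4  q5 
   q4   q4  q6  q7 
   q5   q3  q8  q5 
   q6   q6  q6  q6 
   q7   q8  q6  q9 
 * q8   q4  q6  q7 
 * q9   q8  q6  q9 
(> = start, * = accepting)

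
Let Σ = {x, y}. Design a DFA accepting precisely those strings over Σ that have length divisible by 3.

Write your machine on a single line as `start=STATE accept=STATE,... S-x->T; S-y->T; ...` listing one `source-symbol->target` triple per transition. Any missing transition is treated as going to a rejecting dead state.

Count input length modulo 3: every symbol advances one step around the cycle q0 → q1 → q2 → q0. Accept at q0.
        x   y  
>* q0   q1  q1 
   q1   q2  q2 
   q2   q0  q0 
(> = start, * = accepting)

start=q0; accept=q0; q0-x->q1; q0-y->q1; q1-x->q2; q1-y->q2; q2-x->q0; q2-y->q0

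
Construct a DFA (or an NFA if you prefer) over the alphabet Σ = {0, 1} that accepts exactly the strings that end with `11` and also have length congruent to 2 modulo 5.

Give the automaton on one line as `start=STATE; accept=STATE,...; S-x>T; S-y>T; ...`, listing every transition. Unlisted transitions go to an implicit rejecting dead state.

start=s0; accept=s5; s0-0>s1; s0-1>s2; s1-0>s3; s1-1>s4; s2-0>s3; s2-1>s5; s3-0>s6; s3-1>s7; s4-0>s6; s4-1>s8; s5-0>s6; s5-1>s8; s6-0>s9; s6-1>s10; s7-0>s9; s7-1>s11; s8-0>s9; s8-1>s11; s9-0>s0; s9-1>s12; s10-0>s0; s10-1>s13; s11-0>s0; s11-1>s13; s12-0>s1; s12-1>s14; s13-0>s1; s13-1>s14; s14-0>s3; s14-1>s5

Run two small machines in parallel and take their product. One (3 states) tracks how much of the suffix `11` has currently been matched; the other (5 states) tracks the input length modulo 5. Each combined state is a pair, one component from each; accept when both components accept.
          0    1  
>  s0     s1   s2 
   s1     s3   s4 
   s2     s3   s5 
   s3     s6   s7 
   s4     s6   s8 
 * s5     s6   s8 
   s6     s9  s10 
   s7     s9  s11 
   s8     s9  s11 
   s9     s0  s12 
   s10    s0  s13 
   s11    s0  s13 
   s12    s1  s14 
   s13    s1  s14 
   s14    s3   s5 
(> = start, * = accepting)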